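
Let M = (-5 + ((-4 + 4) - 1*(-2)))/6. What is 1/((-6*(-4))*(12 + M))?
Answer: 1/276 ≈ 0.0036232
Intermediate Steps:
M = -½ (M = (-5 + (0 + 2))*(⅙) = (-5 + 2)*(⅙) = -3*⅙ = -½ ≈ -0.50000)
1/((-6*(-4))*(12 + M)) = 1/((-6*(-4))*(12 - ½)) = 1/(24*(23/2)) = 1/276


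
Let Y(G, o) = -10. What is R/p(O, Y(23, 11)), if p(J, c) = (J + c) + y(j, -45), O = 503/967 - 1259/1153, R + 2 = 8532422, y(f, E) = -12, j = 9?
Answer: -2378307552855/6291604 ≈ -3.7801e+5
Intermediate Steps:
R = 8532420 (R = -2 + 8532422 = 8532420)
O = -637494/1114951 (O = 503*(1/967) - 1259*1/1153 = 503/967 - 1259/1153 = -637494/1114951 ≈ -0.57177)
p(J, c) = -12 + J + c (p(J, c) = (J + c) - 12 = -12 + J + c)
R/p(O, Y(23, 11)) = 8532420/(-12 - 637494/1114951 - 10) = 8532420/(-25166416/1114951) = 8532420*(-1114951/25166416) = -2378307552855/6291604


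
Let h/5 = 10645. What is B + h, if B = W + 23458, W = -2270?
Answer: 74413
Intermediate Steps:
h = 53225 (h = 5*10645 = 53225)
B = 21188 (B = -2270 + 23458 = 21188)
B + h = 21188 + 53225 = 74413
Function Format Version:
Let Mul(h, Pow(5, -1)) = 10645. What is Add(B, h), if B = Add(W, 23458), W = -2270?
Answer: 74413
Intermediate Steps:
h = 53225 (h = Mul(5, 10645) = 53225)
B = 21188 (B = Add(-2270, 23458) = 21188)
Add(B, h) = Add(21188, 53225) = 74413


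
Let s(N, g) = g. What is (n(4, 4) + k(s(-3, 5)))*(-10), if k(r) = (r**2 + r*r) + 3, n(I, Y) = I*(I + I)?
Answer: -850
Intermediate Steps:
n(I, Y) = 2*I**2 (n(I, Y) = I*(2*I) = 2*I**2)
k(r) = 3 + 2*r**2 (k(r) = (r**2 + r**2) + 3 = 2*r**2 + 3 = 3 + 2*r**2)
(n(4, 4) + k(s(-3, 5)))*(-10) = (2*4**2 + (3 + 2*5**2))*(-10) = (2*16 + (3 + 2*25))*(-10) = (32 + (3 + 50))*(-10) = (32 + 53)*(-10) = 85*(-10) = -850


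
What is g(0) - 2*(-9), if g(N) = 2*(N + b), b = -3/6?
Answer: 17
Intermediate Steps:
b = -1/2 (b = -3*1/6 = -1/2 ≈ -0.50000)
g(N) = -1 + 2*N (g(N) = 2*(N - 1/2) = 2*(-1/2 + N) = -1 + 2*N)
g(0) - 2*(-9) = (-1 + 2*0) - 2*(-9) = (-1 + 0) + 18 = -1 + 18 = 17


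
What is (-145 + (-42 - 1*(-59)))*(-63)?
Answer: 8064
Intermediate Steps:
(-145 + (-42 - 1*(-59)))*(-63) = (-145 + (-42 + 59))*(-63) = (-145 + 17)*(-63) = -128*(-63) = 8064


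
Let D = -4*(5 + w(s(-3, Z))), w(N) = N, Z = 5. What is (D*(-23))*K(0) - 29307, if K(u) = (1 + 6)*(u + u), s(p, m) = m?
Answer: -29307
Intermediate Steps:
D = -40 (D = -4*(5 + 5) = -4*10 = -40)
K(u) = 14*u (K(u) = 7*(2*u) = 14*u)
(D*(-23))*K(0) - 29307 = (-40*(-23))*(14*0) - 29307 = 920*0 - 29307 = 0 - 29307 = -29307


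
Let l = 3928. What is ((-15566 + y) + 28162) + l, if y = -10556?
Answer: 5968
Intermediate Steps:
((-15566 + y) + 28162) + l = ((-15566 - 10556) + 28162) + 3928 = (-26122 + 28162) + 3928 = 2040 + 3928 = 5968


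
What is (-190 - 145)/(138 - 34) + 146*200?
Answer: 3036465/104 ≈ 29197.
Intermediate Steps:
(-190 - 145)/(138 - 34) + 146*200 = -335/104 + 29200 = 3036465/104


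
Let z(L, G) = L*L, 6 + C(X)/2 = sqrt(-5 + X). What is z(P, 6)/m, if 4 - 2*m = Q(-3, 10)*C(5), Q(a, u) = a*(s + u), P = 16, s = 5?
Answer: -64/67 ≈ -0.95522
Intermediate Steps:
C(X) = -12 + 2*sqrt(-5 + X)
Q(a, u) = a*(5 + u)
z(L, G) = L**2
m = -268 (m = 2 - (-3*(5 + 10))*(-12 + 2*sqrt(-5 + 5))/2 = 2 - (-3*15)*(-12 + 2*sqrt(0))/2 = 2 - (-45)*(-12 + 2*0)/2 = 2 - (-45)*(-12 + 0)/2 = 2 - (-45)*(-12)/2 = 2 - 1/2*540 = 2 - 270 = -268)
z(P, 6)/m = 16**2/(-268) = 256*(-1/268) = -64/67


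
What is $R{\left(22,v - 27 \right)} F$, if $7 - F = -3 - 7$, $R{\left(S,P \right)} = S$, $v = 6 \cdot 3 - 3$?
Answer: $374$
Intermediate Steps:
$v = 15$ ($v = 18 - 3 = 15$)
$F = 17$ ($F = 7 - \left(-3 - 7\right) = 7 - -10 = 7 + 10 = 17$)
$R{\left(22,v - 27 \right)} F = 22 \cdot 17 = 374$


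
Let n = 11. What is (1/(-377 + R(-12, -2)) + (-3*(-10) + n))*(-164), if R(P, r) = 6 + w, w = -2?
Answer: -2507888/373 ≈ -6723.6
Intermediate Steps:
R(P, r) = 4 (R(P, r) = 6 - 2 = 4)
(1/(-377 + R(-12, -2)) + (-3*(-10) + n))*(-164) = (1/(-377 + 4) + (-3*(-10) + 11))*(-164) = (1/(-373) + (30 + 11))*(-164) = (-1/373 + 41)*(-164) = (15292/373)*(-164) = -2507888/373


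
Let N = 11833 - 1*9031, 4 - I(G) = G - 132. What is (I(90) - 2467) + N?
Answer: 381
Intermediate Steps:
I(G) = 136 - G (I(G) = 4 - (G - 132) = 4 - (-132 + G) = 4 + (132 - G) = 136 - G)
N = 2802 (N = 11833 - 9031 = 2802)
(I(90) - 2467) + N = ((136 - 1*90) - 2467) + 2802 = ((136 - 90) - 2467) + 2802 = (46 - 2467) + 2802 = -2421 + 2802 = 381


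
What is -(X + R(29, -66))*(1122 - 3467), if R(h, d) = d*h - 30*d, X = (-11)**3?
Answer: -2966425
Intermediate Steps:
X = -1331
R(h, d) = -30*d + d*h
-(X + R(29, -66))*(1122 - 3467) = -(-1331 - 66*(-30 + 29))*(1122 - 3467) = -(-1331 - 66*(-1))*(-2345) = -(-1331 + 66)*(-2345) = -(-1265)*(-2345) = -1*2966425 = -2966425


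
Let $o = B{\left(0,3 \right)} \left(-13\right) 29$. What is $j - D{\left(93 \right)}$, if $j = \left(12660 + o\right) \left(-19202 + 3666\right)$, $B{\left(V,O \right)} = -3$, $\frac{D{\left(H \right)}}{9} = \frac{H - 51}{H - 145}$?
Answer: $- \frac{5570681187}{26} \approx -2.1426 \cdot 10^{8}$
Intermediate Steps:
$D{\left(H \right)} = \frac{9 \left(-51 + H\right)}{-145 + H}$ ($D{\left(H \right)} = 9 \frac{H - 51}{H - 145} = 9 \frac{-51 + H}{-145 + H} = \frac{9 \left(-51 + H\right)}{-145 + H}$)
$o = 1131$ ($o = \left(-3\right) \left(-13\right) 29 = 39 \cdot 29 = 1131$)
$j = -214256976$ ($j = \left(12660 + 1131\right) \left(-19202 + 3666\right) = 13791 \left(-15536\right) = -214256976$)
$j - D{\left(93 \right)} = -214256976 - \frac{9 \left(-51 + 93\right)}{-145 + 93} = -214256976 - 9 \frac{1}{-52} \cdot 42 = -214256976 - 9 \left(- \frac{1}{52}\right) 42 = -214256976 - - \frac{189}{26} = -214256976 + \frac{189}{26} = - \frac{5570681187}{26}$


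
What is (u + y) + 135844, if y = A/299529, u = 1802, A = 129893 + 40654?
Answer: 13743046427/99843 ≈ 1.3765e+5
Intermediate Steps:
A = 170547
y = 56849/99843 (y = 170547/299529 = 170547*(1/299529) = 56849/99843 ≈ 0.56938)
(u + y) + 135844 = (1802 + 56849/99843) + 135844 = 179973935/99843 + 135844 = 13743046427/99843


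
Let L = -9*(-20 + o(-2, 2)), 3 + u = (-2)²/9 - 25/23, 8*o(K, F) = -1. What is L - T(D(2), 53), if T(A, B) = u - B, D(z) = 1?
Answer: 393743/1656 ≈ 237.77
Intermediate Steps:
o(K, F) = -⅛ (o(K, F) = (⅛)*(-1) = -⅛)
u = -754/207 (u = -3 + ((-2)²/9 - 25/23) = -3 + (4*(⅑) - 25*1/23) = -3 + (4/9 - 25/23) = -3 - 133/207 = -754/207 ≈ -3.6425)
T(A, B) = -754/207 - B
L = 1449/8 (L = -9*(-20 - ⅛) = -9*(-161/8) = 1449/8 ≈ 181.13)
L - T(D(2), 53) = 1449/8 - (-754/207 - 1*53) = 1449/8 - (-754/207 - 53) = 1449/8 - 1*(-11725/207) = 1449/8 + 11725/207 = 393743/1656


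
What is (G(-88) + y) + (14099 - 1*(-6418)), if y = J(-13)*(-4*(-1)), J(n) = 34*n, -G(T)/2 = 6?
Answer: 18737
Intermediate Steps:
G(T) = -12 (G(T) = -2*6 = -12)
y = -1768 (y = (34*(-13))*(-4*(-1)) = -442*4 = -1768)
(G(-88) + y) + (14099 - 1*(-6418)) = (-12 - 1768) + (14099 - 1*(-6418)) = -1780 + (14099 + 6418) = -1780 + 20517 = 18737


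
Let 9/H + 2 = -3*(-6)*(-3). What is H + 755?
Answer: 42271/56 ≈ 754.84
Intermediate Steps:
H = -9/56 (H = 9/(-2 - 3*(-6)*(-3)) = 9/(-2 + 18*(-3)) = 9/(-2 - 54) = 9/(-56) = 9*(-1/56) = -9/56 ≈ -0.16071)
H + 755 = -9/56 + 755 = 42271/56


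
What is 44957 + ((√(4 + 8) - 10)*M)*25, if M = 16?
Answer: 40957 + 800*√3 ≈ 42343.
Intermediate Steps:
44957 + ((√(4 + 8) - 10)*M)*25 = 44957 + ((√(4 + 8) - 10)*16)*25 = 44957 + ((√12 - 10)*16)*25 = 44957 + ((2*√3 - 10)*16)*25 = 44957 + ((-10 + 2*√3)*16)*25 = 44957 + (-160 + 32*√3)*25 = 44957 + (-4000 + 800*√3) = 40957 + 800*√3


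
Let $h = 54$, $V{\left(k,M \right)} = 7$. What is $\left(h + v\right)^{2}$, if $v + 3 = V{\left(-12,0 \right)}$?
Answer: $3364$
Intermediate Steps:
$v = 4$ ($v = -3 + 7 = 4$)
$\left(h + v\right)^{2} = \left(54 + 4\right)^{2} = 58^{2} = 3364$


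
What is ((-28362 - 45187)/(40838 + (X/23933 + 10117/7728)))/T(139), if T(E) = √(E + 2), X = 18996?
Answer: -647771343856*√141/50716689707881 ≈ -0.15166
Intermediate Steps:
T(E) = √(2 + E)
((-28362 - 45187)/(40838 + (X/23933 + 10117/7728)))/T(139) = ((-28362 - 45187)/(40838 + (18996/23933 + 10117/7728)))/(√(2 + 139)) = (-73549/(40838 + (18996*(1/23933) + 10117*(1/7728))))/(√141) = (-73549/(40838 + (18996/23933 + 10117/7728)))*(√141/141) = (-73549/(40838 + 55561607/26422032))*(√141/141) = (-73549/1079078504423/26422032)*(√141/141) = (-73549*26422032/1079078504423)*(√141/141) = -647771343856*√141/50716689707881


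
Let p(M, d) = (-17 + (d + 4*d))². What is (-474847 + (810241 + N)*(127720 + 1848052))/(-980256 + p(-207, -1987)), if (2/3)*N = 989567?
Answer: 647655594613/14008864 ≈ 46232.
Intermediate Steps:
N = 2968701/2 (N = (3/2)*989567 = 2968701/2 ≈ 1.4844e+6)
p(M, d) = (-17 + 5*d)²
(-474847 + (810241 + N)*(127720 + 1848052))/(-980256 + p(-207, -1987)) = (-474847 + (810241 + 2968701/2)*(127720 + 1848052))/(-980256 + (-17 + 5*(-1987))²) = (-474847 + (4589183/2)*1975772)/(-980256 + (-17 - 9935)²) = (-474847 + 4533589637138)/(-980256 + (-9952)²) = 4533589162291/(-980256 + 99042304) = 4533589162291/98062048 = 4533589162291*(1/98062048) = 647655594613/14008864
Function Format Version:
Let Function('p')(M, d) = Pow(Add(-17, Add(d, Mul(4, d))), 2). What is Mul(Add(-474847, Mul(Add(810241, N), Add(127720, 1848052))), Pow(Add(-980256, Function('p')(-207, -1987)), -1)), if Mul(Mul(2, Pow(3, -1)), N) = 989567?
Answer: Rational(647655594613, 14008864) ≈ 46232.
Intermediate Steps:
N = Rational(2968701, 2) (N = Mul(Rational(3, 2), 989567) = Rational(2968701, 2) ≈ 1.4844e+6)
Function('p')(M, d) = Pow(Add(-17, Mul(5, d)), 2)
Mul(Add(-474847, Mul(Add(810241, N), Add(127720, 1848052))), Pow(Add(-980256, Function('p')(-207, -1987)), -1)) = Mul(Add(-474847, Mul(Add(810241, Rational(2968701, 2)), Add(127720, 1848052))), Pow(Add(-980256, Pow(Add(-17, Mul(5, -1987)), 2)), -1)) = Mul(Add(-474847, Mul(Rational(4589183, 2), 1975772)), Pow(Add(-980256, Pow(Add(-17, -9935), 2)), -1)) = Mul(Add(-474847, 4533589637138), Pow(Add(-980256, Pow(-9952, 2)), -1)) = Mul(4533589162291, Pow(Add(-980256, 99042304), -1)) = Mul(4533589162291, Pow(98062048, -1)) = Mul(4533589162291, Rational(1, 98062048)) = Rational(647655594613, 14008864)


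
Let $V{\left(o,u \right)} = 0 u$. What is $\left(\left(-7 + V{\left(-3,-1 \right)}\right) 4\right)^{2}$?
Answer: $784$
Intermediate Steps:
$V{\left(o,u \right)} = 0$
$\left(\left(-7 + V{\left(-3,-1 \right)}\right) 4\right)^{2} = \left(\left(-7 + 0\right) 4\right)^{2} = \left(\left(-7\right) 4\right)^{2} = \left(-28\right)^{2} = 784$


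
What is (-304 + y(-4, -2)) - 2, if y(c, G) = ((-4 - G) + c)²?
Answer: -270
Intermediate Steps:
y(c, G) = (-4 + c - G)²
(-304 + y(-4, -2)) - 2 = (-304 + (4 - 2 - 1*(-4))²) - 2 = (-304 + (4 - 2 + 4)²) - 2 = (-304 + 6²) - 2 = (-304 + 36) - 2 = -268 - 2 = -270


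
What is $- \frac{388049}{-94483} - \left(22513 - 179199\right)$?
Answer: $\frac{14804551387}{94483} \approx 1.5669 \cdot 10^{5}$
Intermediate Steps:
$- \frac{388049}{-94483} - \left(22513 - 179199\right) = \left(-388049\right) \left(- \frac{1}{94483}\right) - \left(22513 - 179199\right) = \frac{388049}{94483} - -156686 = \frac{388049}{94483} + 156686 = \frac{14804551387}{94483}$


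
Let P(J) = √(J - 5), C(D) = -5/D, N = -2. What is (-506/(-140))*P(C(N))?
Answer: 253*I*√10/140 ≈ 5.7147*I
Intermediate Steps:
P(J) = √(-5 + J)
(-506/(-140))*P(C(N)) = (-506/(-140))*√(-5 - 5/(-2)) = (-506*(-1/140))*√(-5 - 5*(-½)) = 253*√(-5 + 5/2)/70 = 253*√(-5/2)/70 = 253*(I*√10/2)/70 = 253*I*√10/140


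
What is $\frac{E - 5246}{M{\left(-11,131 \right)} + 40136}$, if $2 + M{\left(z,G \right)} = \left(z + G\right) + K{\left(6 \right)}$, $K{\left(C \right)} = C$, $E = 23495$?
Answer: $\frac{553}{1220} \approx 0.45328$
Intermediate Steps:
$M{\left(z,G \right)} = 4 + G + z$ ($M{\left(z,G \right)} = -2 + \left(\left(z + G\right) + 6\right) = -2 + \left(\left(G + z\right) + 6\right) = -2 + \left(6 + G + z\right) = 4 + G + z$)
$\frac{E - 5246}{M{\left(-11,131 \right)} + 40136} = \frac{23495 - 5246}{\left(4 + 131 - 11\right) + 40136} = \frac{18249}{124 + 40136} = \frac{18249}{40260} = 18249 \cdot \frac{1}{40260} = \frac{553}{1220}$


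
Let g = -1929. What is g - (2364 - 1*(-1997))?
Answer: -6290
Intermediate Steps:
g - (2364 - 1*(-1997)) = -1929 - (2364 - 1*(-1997)) = -1929 - (2364 + 1997) = -1929 - 1*4361 = -1929 - 4361 = -6290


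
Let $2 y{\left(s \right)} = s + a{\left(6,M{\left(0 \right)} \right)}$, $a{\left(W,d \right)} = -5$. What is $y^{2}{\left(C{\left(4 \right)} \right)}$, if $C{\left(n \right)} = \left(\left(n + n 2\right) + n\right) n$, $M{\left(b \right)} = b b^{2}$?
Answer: $\frac{3481}{4} \approx 870.25$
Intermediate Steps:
$M{\left(b \right)} = b^{3}$
$C{\left(n \right)} = 4 n^{2}$ ($C{\left(n \right)} = \left(\left(n + 2 n\right) + n\right) n = \left(3 n + n\right) n = 4 n n = 4 n^{2}$)
$y{\left(s \right)} = - \frac{5}{2} + \frac{s}{2}$ ($y{\left(s \right)} = \frac{s - 5}{2} = \frac{-5 + s}{2} = - \frac{5}{2} + \frac{s}{2}$)
$y^{2}{\left(C{\left(4 \right)} \right)} = \left(- \frac{5}{2} + \frac{4 \cdot 4^{2}}{2}\right)^{2} = \left(- \frac{5}{2} + \frac{4 \cdot 16}{2}\right)^{2} = \left(- \frac{5}{2} + \frac{1}{2} \cdot 64\right)^{2} = \left(- \frac{5}{2} + 32\right)^{2} = \left(\frac{59}{2}\right)^{2} = \frac{3481}{4}$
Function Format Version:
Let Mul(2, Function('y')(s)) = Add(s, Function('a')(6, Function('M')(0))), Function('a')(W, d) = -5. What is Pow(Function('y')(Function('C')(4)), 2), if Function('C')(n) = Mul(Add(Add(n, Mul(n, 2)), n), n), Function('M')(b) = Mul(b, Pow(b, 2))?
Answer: Rational(3481, 4) ≈ 870.25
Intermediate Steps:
Function('M')(b) = Pow(b, 3)
Function('C')(n) = Mul(4, Pow(n, 2)) (Function('C')(n) = Mul(Add(Add(n, Mul(2, n)), n), n) = Mul(Add(Mul(3, n), n), n) = Mul(Mul(4, n), n) = Mul(4, Pow(n, 2)))
Function('y')(s) = Add(Rational(-5, 2), Mul(Rational(1, 2), s)) (Function('y')(s) = Mul(Rational(1, 2), Add(s, -5)) = Mul(Rational(1, 2), Add(-5, s)) = Add(Rational(-5, 2), Mul(Rational(1, 2), s)))
Pow(Function('y')(Function('C')(4)), 2) = Pow(Add(Rational(-5, 2), Mul(Rational(1, 2), Mul(4, Pow(4, 2)))), 2) = Pow(Add(Rational(-5, 2), Mul(Rational(1, 2), Mul(4, 16))), 2) = Pow(Add(Rational(-5, 2), Mul(Rational(1, 2), 64)), 2) = Pow(Add(Rational(-5, 2), 32), 2) = Pow(Rational(59, 2), 2) = Rational(3481, 4)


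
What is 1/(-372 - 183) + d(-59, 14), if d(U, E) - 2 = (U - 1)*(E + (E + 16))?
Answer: -1464091/555 ≈ -2638.0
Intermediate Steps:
d(U, E) = 2 + (-1 + U)*(16 + 2*E) (d(U, E) = 2 + (U - 1)*(E + (E + 16)) = 2 + (-1 + U)*(E + (16 + E)) = 2 + (-1 + U)*(16 + 2*E))
1/(-372 - 183) + d(-59, 14) = 1/(-372 - 183) + (-14 - 2*14 + 16*(-59) + 2*14*(-59)) = 1/(-555) + (-14 - 28 - 944 - 1652) = -1/555 - 2638 = -1464091/555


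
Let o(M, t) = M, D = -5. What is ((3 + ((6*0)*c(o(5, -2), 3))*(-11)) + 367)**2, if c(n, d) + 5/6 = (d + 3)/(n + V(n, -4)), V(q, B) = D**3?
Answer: 136900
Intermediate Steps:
V(q, B) = -125 (V(q, B) = (-5)**3 = -125)
c(n, d) = -5/6 + (3 + d)/(-125 + n) (c(n, d) = -5/6 + (d + 3)/(n - 125) = -5/6 + (3 + d)/(-125 + n))
((3 + ((6*0)*c(o(5, -2), 3))*(-11)) + 367)**2 = ((3 + ((6*0)*((643 - 5*5 + 6*3)/(6*(-125 + 5))))*(-11)) + 367)**2 = ((3 + (0*((1/6)*(643 - 25 + 18)/(-120)))*(-11)) + 367)**2 = ((3 + (0*((1/6)*(-1/120)*636))*(-11)) + 367)**2 = ((3 + (0*(-53/60))*(-11)) + 367)**2 = ((3 + 0*(-11)) + 367)**2 = ((3 + 0) + 367)**2 = (3 + 367)**2 = 370**2 = 136900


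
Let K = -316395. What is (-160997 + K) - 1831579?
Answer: -2308971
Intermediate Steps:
(-160997 + K) - 1831579 = (-160997 - 316395) - 1831579 = -477392 - 1831579 = -2308971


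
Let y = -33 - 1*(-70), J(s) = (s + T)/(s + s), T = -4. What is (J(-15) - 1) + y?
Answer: 1099/30 ≈ 36.633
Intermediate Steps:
J(s) = (-4 + s)/(2*s) (J(s) = (s - 4)/(s + s) = (-4 + s)/((2*s)) = (-4 + s)*(1/(2*s)) = (-4 + s)/(2*s))
y = 37 (y = -33 + 70 = 37)
(J(-15) - 1) + y = ((½)*(-4 - 15)/(-15) - 1) + 37 = ((½)*(-1/15)*(-19) - 1) + 37 = (19/30 - 1) + 37 = -11/30 + 37 = 1099/30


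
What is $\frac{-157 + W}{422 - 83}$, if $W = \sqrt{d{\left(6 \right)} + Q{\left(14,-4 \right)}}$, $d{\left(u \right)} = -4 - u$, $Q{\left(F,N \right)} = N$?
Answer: $- \frac{157}{339} + \frac{i \sqrt{14}}{339} \approx -0.46313 + 0.011037 i$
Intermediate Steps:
$W = i \sqrt{14}$ ($W = \sqrt{\left(-4 - 6\right) - 4} = \sqrt{-10 - 4} = \sqrt{-14} = i \sqrt{14} \approx 3.7417 i$)
$\frac{-157 + W}{422 - 83} = \frac{-157 + i \sqrt{14}}{422 - 83} = \frac{-157 + i \sqrt{14}}{339} = \left(-157 + i \sqrt{14}\right) \frac{1}{339} = - \frac{157}{339} + \frac{i \sqrt{14}}{339}$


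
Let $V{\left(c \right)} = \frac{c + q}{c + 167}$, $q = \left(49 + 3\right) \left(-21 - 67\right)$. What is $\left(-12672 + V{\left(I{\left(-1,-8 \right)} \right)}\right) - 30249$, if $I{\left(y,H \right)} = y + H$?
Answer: $- \frac{6786103}{158} \approx -42950.0$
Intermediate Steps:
$I{\left(y,H \right)} = H + y$
$q = -4576$ ($q = 52 \left(-88\right) = -4576$)
$V{\left(c \right)} = \frac{-4576 + c}{167 + c}$ ($V{\left(c \right)} = \frac{c - 4576}{c + 167} = \frac{-4576 + c}{167 + c}$)
$\left(-12672 + V{\left(I{\left(-1,-8 \right)} \right)}\right) - 30249 = \left(-12672 + \frac{-4576 - 9}{167 - 9}\right) - 30249 = \left(-12672 + \frac{1}{158} \left(-4585\right)\right) - 30249 = \left(-12672 - \frac{4585}{158}\right) - 30249 = - \frac{2006761}{158} - 30249 = - \frac{6786103}{158}$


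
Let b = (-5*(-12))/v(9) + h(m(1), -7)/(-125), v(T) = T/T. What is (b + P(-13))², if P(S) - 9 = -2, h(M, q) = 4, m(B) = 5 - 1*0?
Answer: 70073641/15625 ≈ 4484.7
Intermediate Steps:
m(B) = 5 (m(B) = 5 + 0 = 5)
P(S) = 7 (P(S) = 9 - 2 = 7)
v(T) = 1
b = 7496/125 (b = -5*(-12)/1 + 4/(-125) = 60*1 + 4*(-1/125) = 60 - 4/125 = 7496/125 ≈ 59.968)
(b + P(-13))² = (7496/125 + 7)² = (8371/125)² = 70073641/15625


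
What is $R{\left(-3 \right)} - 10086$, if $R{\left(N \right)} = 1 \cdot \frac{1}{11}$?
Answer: $- \frac{110945}{11} \approx -10086.0$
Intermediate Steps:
$R{\left(N \right)} = \frac{1}{11}$ ($R{\left(N \right)} = 1 \cdot \frac{1}{11} = \frac{1}{11}$)
$R{\left(-3 \right)} - 10086 = \frac{1}{11} - 10086 = - \frac{110945}{11}$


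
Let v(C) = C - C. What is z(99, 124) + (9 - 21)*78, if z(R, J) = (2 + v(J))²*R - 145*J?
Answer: -18520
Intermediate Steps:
v(C) = 0
z(R, J) = -145*J + 4*R (z(R, J) = (2 + 0)²*R - 145*J = 2²*R - 145*J = 4*R - 145*J = -145*J + 4*R)
z(99, 124) + (9 - 21)*78 = (-145*124 + 4*99) + (9 - 21)*78 = (-17980 + 396) - 12*78 = -17584 - 936 = -18520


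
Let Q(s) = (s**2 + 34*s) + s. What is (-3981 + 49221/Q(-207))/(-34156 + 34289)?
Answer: -15743367/526148 ≈ -29.922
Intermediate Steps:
Q(s) = s**2 + 35*s
(-3981 + 49221/Q(-207))/(-34156 + 34289) = (-3981 + 49221/((-207*(35 - 207))))/(-34156 + 34289) = (-3981 + 49221/((-207*(-172))))/133 = (-3981 + 49221/35604)*(1/133) = (-3981 + 49221*(1/35604))*(1/133) = (-3981 + 5469/3956)*(1/133) = -15743367/3956*1/133 = -15743367/526148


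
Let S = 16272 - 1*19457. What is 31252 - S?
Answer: 34437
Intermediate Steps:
S = -3185 (S = 16272 - 19457 = -3185)
31252 - S = 31252 - 1*(-3185) = 31252 + 3185 = 34437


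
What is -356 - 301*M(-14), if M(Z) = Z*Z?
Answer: -59352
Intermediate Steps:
M(Z) = Z**2
-356 - 301*M(-14) = -356 - 301*(-14)**2 = -356 - 301*196 = -356 - 58996 = -59352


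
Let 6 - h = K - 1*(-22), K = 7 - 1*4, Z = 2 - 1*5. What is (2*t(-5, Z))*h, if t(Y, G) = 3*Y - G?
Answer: 456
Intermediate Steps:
Z = -3 (Z = 2 - 5 = -3)
K = 3 (K = 7 - 4 = 3)
t(Y, G) = -G + 3*Y
h = -19 (h = 6 - (3 - 1*(-22)) = 6 - (3 + 22) = 6 - 1*25 = 6 - 25 = -19)
(2*t(-5, Z))*h = (2*(-1*(-3) + 3*(-5)))*(-19) = (2*(3 - 15))*(-19) = (2*(-12))*(-19) = -24*(-19) = 456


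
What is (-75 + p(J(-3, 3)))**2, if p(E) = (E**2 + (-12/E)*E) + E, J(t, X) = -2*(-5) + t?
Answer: 961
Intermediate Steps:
J(t, X) = 10 + t
p(E) = -12 + E + E**2 (p(E) = (E**2 - 12) + E = (-12 + E**2) + E = -12 + E + E**2)
(-75 + p(J(-3, 3)))**2 = (-75 + (-12 + (10 - 3) + (10 - 3)**2))**2 = (-75 + (-12 + 7 + 7**2))**2 = (-75 + (-12 + 7 + 49))**2 = (-75 + 44)**2 = (-31)**2 = 961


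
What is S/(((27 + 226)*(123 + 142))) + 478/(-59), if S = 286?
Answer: -2911876/359605 ≈ -8.0974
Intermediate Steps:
S/(((27 + 226)*(123 + 142))) + 478/(-59) = 286/(((27 + 226)*(123 + 142))) + 478/(-59) = 286/((253*265)) + 478*(-1/59) = 286/67045 - 478/59 = 286*(1/67045) - 478/59 = 26/6095 - 478/59 = -2911876/359605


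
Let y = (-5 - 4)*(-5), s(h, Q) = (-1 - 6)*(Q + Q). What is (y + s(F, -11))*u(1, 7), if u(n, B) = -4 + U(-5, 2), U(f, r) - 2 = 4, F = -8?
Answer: 398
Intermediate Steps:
U(f, r) = 6 (U(f, r) = 2 + 4 = 6)
s(h, Q) = -14*Q
u(n, B) = 2 (u(n, B) = -4 + 6 = 2)
y = 45 (y = -9*(-5) = 45)
(y + s(F, -11))*u(1, 7) = (45 - 14*(-11))*2 = (45 + 154)*2 = 199*2 = 398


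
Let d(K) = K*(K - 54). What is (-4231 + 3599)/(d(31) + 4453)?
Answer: -158/935 ≈ -0.16898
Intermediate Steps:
d(K) = K*(-54 + K)
(-4231 + 3599)/(d(31) + 4453) = (-4231 + 3599)/(31*(-54 + 31) + 4453) = -632/(31*(-23) + 4453) = -632/(-713 + 4453) = -632/3740 = -632*1/3740 = -158/935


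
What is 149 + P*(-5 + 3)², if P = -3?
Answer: 137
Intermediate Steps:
149 + P*(-5 + 3)² = 149 - 3*(-5 + 3)² = 149 - 3*(-2)² = 149 - 3*4 = 149 - 12 = 137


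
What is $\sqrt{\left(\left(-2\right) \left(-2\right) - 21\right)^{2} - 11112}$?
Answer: $i \sqrt{10823} \approx 104.03 i$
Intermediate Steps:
$\sqrt{\left(\left(-2\right) \left(-2\right) - 21\right)^{2} - 11112} = \sqrt{\left(4 - 21\right)^{2} - 11112} = \sqrt{\left(-17\right)^{2} - 11112} = \sqrt{289 - 11112} = \sqrt{-10823} = i \sqrt{10823}$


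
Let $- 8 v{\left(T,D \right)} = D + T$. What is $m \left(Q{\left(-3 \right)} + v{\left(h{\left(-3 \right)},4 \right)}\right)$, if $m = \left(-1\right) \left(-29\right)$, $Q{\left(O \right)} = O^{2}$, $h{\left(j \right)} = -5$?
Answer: $\frac{2117}{8} \approx 264.63$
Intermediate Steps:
$m = 29$
$v{\left(T,D \right)} = - \frac{D}{8} - \frac{T}{8}$ ($v{\left(T,D \right)} = - \frac{D + T}{8} = - \frac{D}{8} - \frac{T}{8}$)
$m \left(Q{\left(-3 \right)} + v{\left(h{\left(-3 \right)},4 \right)}\right) = 29 \left(\left(-3\right)^{2} - - \frac{1}{8}\right) = 29 \left(9 + \left(- \frac{1}{2} + \frac{5}{8}\right)\right) = 29 \left(9 + \frac{1}{8}\right) = 29 \cdot \frac{73}{8} = \frac{2117}{8}$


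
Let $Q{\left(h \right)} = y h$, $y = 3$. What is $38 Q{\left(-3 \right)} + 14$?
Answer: $-328$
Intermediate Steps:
$Q{\left(h \right)} = 3 h$
$38 Q{\left(-3 \right)} + 14 = 38 \cdot 3 \left(-3\right) + 14 = 38 \left(-9\right) + 14 = -342 + 14 = -328$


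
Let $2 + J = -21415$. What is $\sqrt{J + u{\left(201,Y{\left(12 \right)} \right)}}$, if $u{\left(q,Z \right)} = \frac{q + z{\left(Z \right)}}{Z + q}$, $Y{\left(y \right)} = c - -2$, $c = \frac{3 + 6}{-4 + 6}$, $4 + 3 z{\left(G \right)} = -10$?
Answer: $\frac{i \sqrt{33195418815}}{1245} \approx 146.34 i$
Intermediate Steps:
$J = -21417$ ($J = -2 - 21415 = -21417$)
$z{\left(G \right)} = - \frac{14}{3}$ ($z{\left(G \right)} = - \frac{4}{3} + \frac{1}{3} \left(-10\right) = - \frac{4}{3} - \frac{10}{3} = - \frac{14}{3}$)
$c = \frac{9}{2} \approx 4.5$
$Y{\left(y \right)} = \frac{13}{2}$ ($Y{\left(y \right)} = \frac{9}{2} - -2 = \frac{9}{2} + 2 = \frac{13}{2}$)
$u{\left(q,Z \right)} = \frac{- \frac{14}{3} + q}{Z + q}$ ($u{\left(q,Z \right)} = \frac{q - \frac{14}{3}}{Z + q} = \frac{- \frac{14}{3} + q}{Z + q}$)
$\sqrt{J + u{\left(201,Y{\left(12 \right)} \right)}} = \sqrt{-21417 + \frac{- \frac{14}{3} + 201}{\frac{13}{2} + 201}} = \sqrt{-21417 + \frac{1}{\frac{415}{2}} \cdot \frac{589}{3}} = \sqrt{-21417 + \frac{2}{415} \cdot \frac{589}{3}} = \sqrt{-21417 + \frac{1178}{1245}} = \sqrt{- \frac{26662987}{1245}} = \frac{i \sqrt{33195418815}}{1245}$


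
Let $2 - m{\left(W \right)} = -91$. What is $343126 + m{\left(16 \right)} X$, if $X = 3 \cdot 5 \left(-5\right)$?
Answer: $336151$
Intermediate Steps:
$X = -75$ ($X = 15 \left(-5\right) = -75$)
$m{\left(W \right)} = 93$ ($m{\left(W \right)} = 2 - -91 = 2 + 91 = 93$)
$343126 + m{\left(16 \right)} X = 343126 + 93 \left(-75\right) = 343126 - 6975 = 336151$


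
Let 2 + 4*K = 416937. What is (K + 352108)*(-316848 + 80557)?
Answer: -431317793797/4 ≈ -1.0783e+11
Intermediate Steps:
K = 416935/4 (K = -½ + (¼)*416937 = -½ + 416937/4 = 416935/4 ≈ 1.0423e+5)
(K + 352108)*(-316848 + 80557) = (416935/4 + 352108)*(-316848 + 80557) = (1825367/4)*(-236291) = -431317793797/4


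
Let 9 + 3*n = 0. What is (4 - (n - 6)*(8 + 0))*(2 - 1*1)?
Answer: 76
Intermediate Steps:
n = -3 (n = -3 + (⅓)*0 = -3 + 0 = -3)
(4 - (n - 6)*(8 + 0))*(2 - 1*1) = (4 - (-3 - 6)*(8 + 0))*(2 - 1*1) = (4 - (-9)*8)*(2 - 1) = (4 - 1*(-72))*1 = (4 + 72)*1 = 76*1 = 76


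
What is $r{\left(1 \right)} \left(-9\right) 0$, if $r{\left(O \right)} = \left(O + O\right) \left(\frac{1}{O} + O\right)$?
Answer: $0$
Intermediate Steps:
$r{\left(O \right)} = 2 O \left(O + \frac{1}{O}\right)$
$r{\left(1 \right)} \left(-9\right) 0 = \left(2 + 2 \cdot 1^{2}\right) \left(-9\right) 0 = \left(2 + 2 \cdot 1\right) \left(-9\right) 0 = \left(2 + 2\right) \left(-9\right) 0 = 4 \left(-9\right) 0 = \left(-36\right) 0 = 0$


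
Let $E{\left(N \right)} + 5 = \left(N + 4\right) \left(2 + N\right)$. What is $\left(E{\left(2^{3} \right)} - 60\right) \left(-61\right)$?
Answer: $-3355$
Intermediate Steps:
$E{\left(N \right)} = -5 + \left(2 + N\right) \left(4 + N\right)$ ($E{\left(N \right)} = -5 + \left(N + 4\right) \left(2 + N\right) = -5 + \left(4 + N\right) \left(2 + N\right) = -5 + \left(2 + N\right) \left(4 + N\right)$)
$\left(E{\left(2^{3} \right)} - 60\right) \left(-61\right) = \left(\left(3 + \left(2^{3}\right)^{2} + 6 \cdot 2^{3}\right) - 60\right) \left(-61\right) = \left(\left(3 + 8^{2} + 6 \cdot 8\right) - 60\right) \left(-61\right) = \left(\left(3 + 64 + 48\right) - 60\right) \left(-61\right) = \left(115 - 60\right) \left(-61\right) = 55 \left(-61\right) = -3355$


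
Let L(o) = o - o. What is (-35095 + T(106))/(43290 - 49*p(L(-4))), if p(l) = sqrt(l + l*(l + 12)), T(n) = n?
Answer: -11663/14430 ≈ -0.80825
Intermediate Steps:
L(o) = 0
p(l) = sqrt(l + l*(12 + l))
(-35095 + T(106))/(43290 - 49*p(L(-4))) = (-35095 + 106)/(43290 - 49*sqrt(0*(13 + 0))) = -34989/(43290 - 49*sqrt(0*13)) = -34989/(43290 - 49*sqrt(0)) = -34989/(43290 - 49*0) = -34989/(43290 + 0) = -34989/43290 = -34989*1/43290 = -11663/14430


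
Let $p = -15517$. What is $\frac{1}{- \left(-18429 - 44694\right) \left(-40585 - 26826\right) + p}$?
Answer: $- \frac{1}{4255200070} \approx -2.3501 \cdot 10^{-10}$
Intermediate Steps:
$\frac{1}{- \left(-18429 - 44694\right) \left(-40585 - 26826\right) + p} = \frac{1}{- \left(-18429 - 44694\right) \left(-40585 - 26826\right) - 15517} = \frac{1}{- \left(-63123\right) \left(-67411\right) - 15517} = \frac{1}{\left(-1\right) 4255184553 - 15517} = \frac{1}{-4255184553 - 15517} = \frac{1}{-4255200070} = - \frac{1}{4255200070}$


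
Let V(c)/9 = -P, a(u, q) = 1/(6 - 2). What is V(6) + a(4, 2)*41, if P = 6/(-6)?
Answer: 77/4 ≈ 19.250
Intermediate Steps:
a(u, q) = ¼ (a(u, q) = 1/4 = ¼)
P = -1 (P = 6*(-⅙) = -1)
V(c) = 9 (V(c) = 9*(-1*(-1)) = 9*1 = 9)
V(6) + a(4, 2)*41 = 9 + (¼)*41 = 9 + 41/4 = 77/4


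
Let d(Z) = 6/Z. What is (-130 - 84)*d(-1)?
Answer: 1284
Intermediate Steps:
(-130 - 84)*d(-1) = (-130 - 84)*(6/(-1)) = -1284*(-1) = -214*(-6) = 1284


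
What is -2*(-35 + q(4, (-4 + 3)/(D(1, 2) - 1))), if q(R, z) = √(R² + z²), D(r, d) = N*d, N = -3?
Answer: 70 - 2*√785/7 ≈ 61.995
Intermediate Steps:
D(r, d) = -3*d
-2*(-35 + q(4, (-4 + 3)/(D(1, 2) - 1))) = -2*(-35 + √(4² + ((-4 + 3)/(-3*2 - 1))²)) = -2*(-35 + √(16 + (-1/(-6 - 1))²)) = -2*(-35 + √(16 + (-1/(-7))²)) = -2*(-35 + √(16 + (-1*(-⅐))²)) = -2*(-35 + √(16 + (⅐)²)) = -2*(-35 + √(16 + 1/49)) = -2*(-35 + √(785/49)) = -2*(-35 + √785/7) = 70 - 2*√785/7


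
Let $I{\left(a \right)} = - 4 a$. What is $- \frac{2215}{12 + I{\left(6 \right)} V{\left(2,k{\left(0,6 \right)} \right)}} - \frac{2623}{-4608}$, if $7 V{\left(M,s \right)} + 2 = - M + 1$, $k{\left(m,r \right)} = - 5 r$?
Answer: $- \frac{5919821}{59904} \approx -98.822$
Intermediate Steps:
$V{\left(M,s \right)} = - \frac{1}{7} - \frac{M}{7}$ ($V{\left(M,s \right)} = - \frac{2}{7} + \frac{- M + 1}{7} = - \frac{2}{7} + \frac{1 - M}{7} = - \frac{2}{7} - \left(- \frac{1}{7} + \frac{M}{7}\right) = - \frac{1}{7} - \frac{M}{7}$)
$- \frac{2215}{12 + I{\left(6 \right)} V{\left(2,k{\left(0,6 \right)} \right)}} - \frac{2623}{-4608} = - \frac{2215}{12 + \left(-4\right) 6 \left(- \frac{1}{7} - \frac{2}{7}\right)} - \frac{2623}{-4608} = - \frac{2215}{12 - 24 \left(- \frac{1}{7} - \frac{2}{7}\right)} - - \frac{2623}{4608} = - \frac{2215}{12 - - \frac{72}{7}} + \frac{2623}{4608} = - \frac{2215}{12 + \frac{72}{7}} + \frac{2623}{4608} = - \frac{2215}{\frac{156}{7}} + \frac{2623}{4608} = \left(-2215\right) \frac{7}{156} + \frac{2623}{4608} = - \frac{15505}{156} + \frac{2623}{4608} = - \frac{5919821}{59904}$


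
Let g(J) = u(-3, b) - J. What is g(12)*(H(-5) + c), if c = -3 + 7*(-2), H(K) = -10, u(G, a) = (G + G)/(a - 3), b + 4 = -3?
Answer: 1539/5 ≈ 307.80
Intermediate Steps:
b = -7 (b = -4 - 3 = -7)
u(G, a) = 2*G/(-3 + a) (u(G, a) = (2*G)/(-3 + a) = 2*G/(-3 + a))
g(J) = 3/5 - J (g(J) = 2*(-3)/(-3 - 7) - J = 2*(-3)/(-10) - J = 2*(-3)*(-1/10) - J = 3/5 - J)
c = -17 (c = -3 - 14 = -17)
g(12)*(H(-5) + c) = (3/5 - 1*12)*(-10 - 17) = (3/5 - 12)*(-27) = -57/5*(-27) = 1539/5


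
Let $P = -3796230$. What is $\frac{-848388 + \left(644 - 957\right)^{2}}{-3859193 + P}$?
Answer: $\frac{750419}{7655423} \approx 0.098024$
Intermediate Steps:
$\frac{-848388 + \left(644 - 957\right)^{2}}{-3859193 + P} = \frac{-848388 + \left(644 - 957\right)^{2}}{-3859193 - 3796230} = \frac{-848388 + \left(-313\right)^{2}}{-7655423} = \left(-848388 + 97969\right) \left(- \frac{1}{7655423}\right) = \left(-750419\right) \left(- \frac{1}{7655423}\right) = \frac{750419}{7655423}$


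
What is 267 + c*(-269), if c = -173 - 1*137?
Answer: 83657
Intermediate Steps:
c = -310 (c = -173 - 137 = -310)
267 + c*(-269) = 267 - 310*(-269) = 267 + 83390 = 83657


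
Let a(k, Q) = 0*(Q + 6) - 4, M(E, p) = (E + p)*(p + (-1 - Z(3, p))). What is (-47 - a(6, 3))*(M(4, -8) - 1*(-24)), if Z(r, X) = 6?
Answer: -3612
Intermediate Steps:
M(E, p) = (-7 + p)*(E + p) (M(E, p) = (E + p)*(p + (-1 - 1*6)) = (E + p)*(p + (-1 - 6)) = (E + p)*(p - 7) = (E + p)*(-7 + p) = (-7 + p)*(E + p))
a(k, Q) = -4 (a(k, Q) = 0*(6 + Q) - 4 = 0 - 4 = -4)
(-47 - a(6, 3))*(M(4, -8) - 1*(-24)) = (-47 - 1*(-4))*(((-8)² - 7*4 - 7*(-8) + 4*(-8)) - 1*(-24)) = (-47 + 4)*((64 - 28 + 56 - 32) + 24) = -43*(60 + 24) = -43*84 = -3612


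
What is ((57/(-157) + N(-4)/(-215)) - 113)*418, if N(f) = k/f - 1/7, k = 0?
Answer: -11196478194/236285 ≈ -47386.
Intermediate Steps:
N(f) = -1/7 (N(f) = 0/f - 1/7 = 0 - 1*1/7 = 0 - 1/7 = -1/7)
((57/(-157) + N(-4)/(-215)) - 113)*418 = ((57/(-157) - 1/7/(-215)) - 113)*418 = ((57*(-1/157) - 1/7*(-1/215)) - 113)*418 = ((-57/157 + 1/1505) - 113)*418 = (-85628/236285 - 113)*418 = -26785833/236285*418 = -11196478194/236285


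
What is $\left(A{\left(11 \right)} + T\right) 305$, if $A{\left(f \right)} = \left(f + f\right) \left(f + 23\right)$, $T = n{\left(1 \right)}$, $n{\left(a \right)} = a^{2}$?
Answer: $228445$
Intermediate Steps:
$T = 1$ ($T = 1^{2} = 1$)
$A{\left(f \right)} = 2 f \left(23 + f\right)$
$\left(A{\left(11 \right)} + T\right) 305 = \left(2 \cdot 11 \left(23 + 11\right) + 1\right) 305 = \left(2 \cdot 11 \cdot 34 + 1\right) 305 = \left(748 + 1\right) 305 = 749 \cdot 305 = 228445$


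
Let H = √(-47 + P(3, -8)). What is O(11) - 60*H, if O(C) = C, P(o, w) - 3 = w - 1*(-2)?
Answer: 11 - 300*I*√2 ≈ 11.0 - 424.26*I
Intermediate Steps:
P(o, w) = 5 + w (P(o, w) = 3 + (w - 1*(-2)) = 3 + (w + 2) = 3 + (2 + w) = 5 + w)
H = 5*I*√2 (H = √(-47 + (5 - 8)) = √(-47 - 3) = √(-50) = 5*I*√2 ≈ 7.0711*I)
O(11) - 60*H = 11 - 300*I*√2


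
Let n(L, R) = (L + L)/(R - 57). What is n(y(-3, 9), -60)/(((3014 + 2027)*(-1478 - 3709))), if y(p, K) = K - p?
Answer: 8/1019759013 ≈ 7.8450e-9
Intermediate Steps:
n(L, R) = 2*L/(-57 + R) (n(L, R) = (2*L)/(-57 + R) = 2*L/(-57 + R))
n(y(-3, 9), -60)/(((3014 + 2027)*(-1478 - 3709))) = (2*(9 - 1*(-3))/(-57 - 60))/(((3014 + 2027)*(-1478 - 3709))) = (2*(9 + 3)/(-117))/((5041*(-5187))) = (2*12*(-1/117))/(-26147667) = -8/39*(-1/26147667) = 8/1019759013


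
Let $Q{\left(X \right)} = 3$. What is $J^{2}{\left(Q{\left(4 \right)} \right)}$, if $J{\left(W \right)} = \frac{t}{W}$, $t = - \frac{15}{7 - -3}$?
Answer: $\frac{1}{4} \approx 0.25$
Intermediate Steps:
$t = - \frac{3}{2}$ ($t = - \frac{15}{7 + 3} = - \frac{15}{10} = \left(-15\right) \frac{1}{10} = - \frac{3}{2} \approx -1.5$)
$J{\left(W \right)} = - \frac{3}{2 W}$
$J^{2}{\left(Q{\left(4 \right)} \right)} = \left(- \frac{3}{2 \cdot 3}\right)^{2} = \left(\left(- \frac{3}{2}\right) \frac{1}{3}\right)^{2} = \left(- \frac{1}{2}\right)^{2} = \frac{1}{4}$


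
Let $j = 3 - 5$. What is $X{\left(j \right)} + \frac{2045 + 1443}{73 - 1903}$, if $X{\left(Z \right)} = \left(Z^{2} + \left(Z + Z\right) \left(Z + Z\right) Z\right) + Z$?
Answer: $- \frac{29194}{915} \approx -31.906$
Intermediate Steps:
$j = -2$ ($j = 3 - 5 = -2$)
$X{\left(Z \right)} = Z + Z^{2} + 4 Z^{3}$ ($X{\left(Z \right)} = \left(Z^{2} + 2 Z 2 Z Z\right) + Z = \left(Z^{2} + 4 Z^{2} Z\right) + Z = \left(Z^{2} + 4 Z^{3}\right) + Z = Z + Z^{2} + 4 Z^{3}$)
$X{\left(j \right)} + \frac{2045 + 1443}{73 - 1903} = - 2 \left(1 - 2 + 4 \left(-2\right)^{2}\right) + \frac{2045 + 1443}{73 - 1903} = - 2 \left(1 - 2 + 4 \cdot 4\right) + \frac{3488}{-1830} = - 2 \left(1 - 2 + 16\right) + 3488 \left(- \frac{1}{1830}\right) = \left(-2\right) 15 - \frac{1744}{915} = -30 - \frac{1744}{915} = - \frac{29194}{915}$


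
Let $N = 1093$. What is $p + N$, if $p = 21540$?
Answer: $22633$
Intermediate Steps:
$p + N = 21540 + 1093 = 22633$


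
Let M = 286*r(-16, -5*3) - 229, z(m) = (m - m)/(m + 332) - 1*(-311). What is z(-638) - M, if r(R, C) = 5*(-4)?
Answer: 6260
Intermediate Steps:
z(m) = 311 (z(m) = 0/(332 + m) + 311 = 0 + 311 = 311)
r(R, C) = -20
M = -5949 (M = 286*(-20) - 229 = -5720 - 229 = -5949)
z(-638) - M = 311 - 1*(-5949) = 311 + 5949 = 6260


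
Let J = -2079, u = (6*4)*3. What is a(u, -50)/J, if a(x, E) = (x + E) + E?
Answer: 4/297 ≈ 0.013468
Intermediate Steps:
u = 72 (u = 24*3 = 72)
a(x, E) = x + 2*E (a(x, E) = (E + x) + E = x + 2*E)
a(u, -50)/J = (72 + 2*(-50))/(-2079) = (72 - 100)*(-1/2079) = -28*(-1/2079) = 4/297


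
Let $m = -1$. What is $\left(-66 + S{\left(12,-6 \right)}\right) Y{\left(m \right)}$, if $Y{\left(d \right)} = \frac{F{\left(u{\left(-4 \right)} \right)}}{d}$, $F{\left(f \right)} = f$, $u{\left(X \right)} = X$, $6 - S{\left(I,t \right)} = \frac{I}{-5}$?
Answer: $- \frac{1152}{5} \approx -230.4$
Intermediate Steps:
$S{\left(I,t \right)} = 6 + \frac{I}{5}$ ($S{\left(I,t \right)} = 6 - \frac{I}{-5} = 6 - I \left(- \frac{1}{5}\right) = 6 - - \frac{I}{5} = 6 + \frac{I}{5}$)
$Y{\left(d \right)} = - \frac{4}{d}$
$\left(-66 + S{\left(12,-6 \right)}\right) Y{\left(m \right)} = \left(-66 + \left(6 + \frac{1}{5} \cdot 12\right)\right) \left(- \frac{4}{-1}\right) = \left(-66 + \left(6 + \frac{12}{5}\right)\right) \left(\left(-4\right) \left(-1\right)\right) = \left(-66 + \frac{42}{5}\right) 4 = \left(- \frac{288}{5}\right) 4 = - \frac{1152}{5}$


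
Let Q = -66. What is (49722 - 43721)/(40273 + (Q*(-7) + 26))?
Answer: 6001/40761 ≈ 0.14722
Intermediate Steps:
(49722 - 43721)/(40273 + (Q*(-7) + 26)) = (49722 - 43721)/(40273 + (-66*(-7) + 26)) = 6001/(40273 + (462 + 26)) = 6001/(40273 + 488) = 6001/40761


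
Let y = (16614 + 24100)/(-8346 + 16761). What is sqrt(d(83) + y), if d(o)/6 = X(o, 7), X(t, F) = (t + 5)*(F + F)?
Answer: sqrt(58198508390)/2805 ≈ 86.005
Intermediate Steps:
X(t, F) = 2*F*(5 + t) (X(t, F) = (5 + t)*(2*F) = 2*F*(5 + t))
d(o) = 420 + 84*o (d(o) = 6*(2*7*(5 + o)) = 6*(70 + 14*o) = 420 + 84*o)
y = 40714/8415 ≈ 4.8383
sqrt(d(83) + y) = sqrt((420 + 84*83) + 40714/8415) = sqrt((420 + 6972) + 40714/8415) = sqrt(7392 + 40714/8415) = sqrt(62244394/8415) = sqrt(58198508390)/2805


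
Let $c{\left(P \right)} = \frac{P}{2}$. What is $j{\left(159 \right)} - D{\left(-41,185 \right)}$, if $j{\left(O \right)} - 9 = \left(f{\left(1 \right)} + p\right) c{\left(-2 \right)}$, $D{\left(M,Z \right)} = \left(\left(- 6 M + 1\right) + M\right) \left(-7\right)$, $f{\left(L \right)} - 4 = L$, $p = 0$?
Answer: $1446$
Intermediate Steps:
$f{\left(L \right)} = 4 + L$
$c{\left(P \right)} = \frac{P}{2}$ ($c{\left(P \right)} = P \frac{1}{2} = \frac{P}{2}$)
$D{\left(M,Z \right)} = -7 + 35 M$ ($D{\left(M,Z \right)} = \left(\left(1 - 6 M\right) + M\right) \left(-7\right) = \left(1 - 5 M\right) \left(-7\right) = -7 + 35 M$)
$j{\left(O \right)} = 4$ ($j{\left(O \right)} = 9 + \left(\left(4 + 1\right) + 0\right) \frac{1}{2} \left(-2\right) = 9 + \left(5 + 0\right) \left(-1\right) = 9 + 5 \left(-1\right) = 9 - 5 = 4$)
$j{\left(159 \right)} - D{\left(-41,185 \right)} = 4 - \left(-7 + 35 \left(-41\right)\right) = 4 - \left(-7 - 1435\right) = 4 - -1442 = 4 + 1442 = 1446$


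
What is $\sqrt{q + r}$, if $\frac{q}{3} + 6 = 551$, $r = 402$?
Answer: $\sqrt{2037} \approx 45.133$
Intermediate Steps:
$q = 1635$ ($q = -18 + 3 \cdot 551 = -18 + 1653 = 1635$)
$\sqrt{q + r} = \sqrt{1635 + 402} = \sqrt{2037}$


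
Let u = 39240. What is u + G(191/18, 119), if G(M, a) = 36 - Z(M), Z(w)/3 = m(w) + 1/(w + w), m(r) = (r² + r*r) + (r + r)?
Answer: 397466677/10314 ≈ 38537.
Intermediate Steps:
m(r) = 2*r + 2*r² (m(r) = (r² + r²) + 2*r = 2*r² + 2*r = 2*r + 2*r²)
Z(w) = 3/(2*w) + 6*w*(1 + w) (Z(w) = 3*(2*w*(1 + w) + 1/(w + w)) = 3*(2*w*(1 + w) + 1/(2*w)) = 3*(1/(2*w) + 2*w*(1 + w)) = 3/(2*w) + 6*w*(1 + w))
G(M, a) = 36 - 3*(1 + 4*M²*(1 + M))/(2*M)
u + G(191/18, 119) = 39240 + 3*(-1 + 4*(191/18)*(6 - 191/18*(1 + 191/18)))/(2*((191/18))) = 39240 + 3*(-1 + 4*(191*(1/18))*(6 - 191*(1/18)*(1 + 191*(1/18))))/(2*((191*(1/18)))) = 39240 + 3*(-1 + 4*(191/18)*(6 - 1*191/18*(1 + 191/18)))/(2*(191/18)) = 39240 + (3/2)*(18/191)*(-1 + 4*(191/18)*(6 - 1*191/18*209/18)) = 39240 + (3/2)*(18/191)*(-1 + 4*(191/18)*(6 - 39919/324)) = 39240 + (3/2)*(18/191)*(-1 + 4*(191/18)*(-37975/324)) = 39240 + (3/2)*(18/191)*(-1 - 7253225/1458) = 39240 + (3/2)*(18/191)*(-7254683/1458) = 39240 - 7254683/10314 = 397466677/10314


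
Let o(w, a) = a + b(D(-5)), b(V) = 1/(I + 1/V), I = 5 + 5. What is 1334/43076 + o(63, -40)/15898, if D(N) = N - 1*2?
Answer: 168094885/5906591889 ≈ 0.028459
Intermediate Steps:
D(N) = -2 + N (D(N) = N - 2 = -2 + N)
I = 10
b(V) = 1/(10 + 1/V)
o(w, a) = 7/69 + a (o(w, a) = a + (-2 - 5)/(1 + 10*(-2 - 5)) = a - 7/(1 + 10*(-7)) = a - 7/(1 - 70) = a - 7/(-69) = a - 7*(-1/69) = a + 7/69 = 7/69 + a)
1334/43076 + o(63, -40)/15898 = 1334/43076 + (7/69 - 40)/15898 = 1334*(1/43076) - 2753/69*1/15898 = 667/21538 - 2753/1096962 = 168094885/5906591889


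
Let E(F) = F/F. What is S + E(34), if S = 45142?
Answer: 45143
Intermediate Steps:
E(F) = 1
S + E(34) = 45142 + 1 = 45143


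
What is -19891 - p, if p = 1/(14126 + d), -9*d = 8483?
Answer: -2360087050/118651 ≈ -19891.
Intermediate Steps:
d = -8483/9 (d = -⅑*8483 = -8483/9 ≈ -942.56)
p = 9/118651 (p = 1/(14126 - 8483/9) = 1/(118651/9) = 9/118651 ≈ 7.5853e-5)
-19891 - p = -19891 - 1*9/118651 = -19891 - 9/118651 = -2360087050/118651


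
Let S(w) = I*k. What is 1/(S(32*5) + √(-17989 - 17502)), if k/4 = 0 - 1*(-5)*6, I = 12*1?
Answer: 1440/2109091 - I*√35491/2109091 ≈ 0.00068276 - 8.9323e-5*I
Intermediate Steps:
I = 12
k = 120 (k = 4*(0 - 1*(-5)*6) = 4*(0 + 5*6) = 4*(0 + 30) = 4*30 = 120)
S(w) = 1440 (S(w) = 12*120 = 1440)
1/(S(32*5) + √(-17989 - 17502)) = 1/(1440 + √(-17989 - 17502)) = 1/(1440 + √(-35491)) = 1/(1440 + I*√35491)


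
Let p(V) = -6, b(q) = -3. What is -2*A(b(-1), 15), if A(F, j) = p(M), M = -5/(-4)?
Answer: 12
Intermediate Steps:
M = 5/4 (M = -5*(-¼) = 5/4 ≈ 1.2500)
A(F, j) = -6
-2*A(b(-1), 15) = -2*(-6) = 12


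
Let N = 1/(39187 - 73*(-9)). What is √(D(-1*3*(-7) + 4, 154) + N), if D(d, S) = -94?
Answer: I*√37307281935/19922 ≈ 9.6954*I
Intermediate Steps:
N = 1/39844 (N = 1/(39187 + 657) = 1/39844 ≈ 2.5098e-5)
√(D(-1*3*(-7) + 4, 154) + N) = √(-94 + 1/39844) = √(-3745335/39844) = I*√37307281935/19922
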